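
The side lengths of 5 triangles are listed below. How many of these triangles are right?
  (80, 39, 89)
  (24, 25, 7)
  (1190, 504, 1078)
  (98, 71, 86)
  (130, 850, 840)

4

(80,39,89): 39²+80² = 7921 = 89² → right
(24,25,7): 7²+24² = 625 = 25² → right
(1190,504,1078): 504²+1078² = 1416100 = 1190² → right
(98,71,86): 71²+86² = 12437 > 9604 = 98² → acute
(130,850,840): 130²+840² = 722500 = 850² → right
4 of the 5 are right.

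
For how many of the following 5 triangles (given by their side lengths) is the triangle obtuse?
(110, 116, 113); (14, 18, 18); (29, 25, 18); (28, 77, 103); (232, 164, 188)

1

(110,116,113): 110²+113² = 24869 > 13456 = 116² → acute
(14,18,18): 14²+18² = 520 > 324 = 18² → acute
(29,25,18): 18²+25² = 949 > 841 = 29² → acute
(28,77,103): 28²+77² = 6713 < 10609 = 103² → obtuse
(232,164,188): 164²+188² = 62240 > 53824 = 232² → acute
1 of the 5 is obtuse.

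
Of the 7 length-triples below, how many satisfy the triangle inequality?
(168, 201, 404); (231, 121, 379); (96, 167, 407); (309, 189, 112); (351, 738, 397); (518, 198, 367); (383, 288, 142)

3

(168,201,404): 168+201 ≤ 404 → not valid
(121,231,379): 121+231 ≤ 379 → not valid
(96,167,407): 96+167 ≤ 407 → not valid
(112,189,309): 112+189 ≤ 309 → not valid
(351,397,738): 351+397 > 738 → valid
(198,367,518): 198+367 > 518 → valid
(142,288,383): 142+288 > 383 → valid
3 of the 7 triples form a triangle.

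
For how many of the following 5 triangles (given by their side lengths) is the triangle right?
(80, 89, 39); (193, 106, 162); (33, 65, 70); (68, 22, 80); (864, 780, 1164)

2

(80,89,39): 39²+80² = 7921 = 89² → right
(193,106,162): 106²+162² = 37480 > 37249 = 193² → acute
(33,65,70): 33²+65² = 5314 > 4900 = 70² → acute
(68,22,80): 22²+68² = 5108 < 6400 = 80² → obtuse
(864,780,1164): 780²+864² = 1354896 = 1164² → right
2 of the 5 are right.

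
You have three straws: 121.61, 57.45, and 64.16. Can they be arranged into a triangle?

The two shorter sides sum to 121.61, exactly equal to the longest side 121.61.
That gives only a degenerate (flat) triangle — the inequality must be strict.

No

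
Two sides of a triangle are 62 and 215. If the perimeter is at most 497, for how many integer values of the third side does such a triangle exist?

67

Triangle inequality: 153 < x < 277. Perimeter ≤ 497 gives x ≤ 497 − 62 − 215 = 220.
So 153 < x ≤ 220; integers 154 through 220: 67 values.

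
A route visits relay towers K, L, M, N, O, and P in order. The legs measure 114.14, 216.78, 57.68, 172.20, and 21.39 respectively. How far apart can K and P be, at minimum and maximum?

The maximum is all hops collinear in one direction: 114.14 + 216.78 + 57.68 + 172.20 + 21.39 = 582.19.
The longest hop is 216.78; the others sum to 365.41. Since 216.78 ≤ 365.41, the path can fold back on itself completely, so the minimum distance is 0.

0 ≤ KP ≤ 582.19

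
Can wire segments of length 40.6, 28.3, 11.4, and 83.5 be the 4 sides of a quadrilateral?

For a quadrilateral, each side must be shorter than the sum of the others.
Here the longest side is 83.5, but the remaining 3 sides sum to only 80.3.

No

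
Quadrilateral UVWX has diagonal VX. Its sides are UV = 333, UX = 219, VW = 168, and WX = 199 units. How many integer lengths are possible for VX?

252

From triangle UVX: 114 < VX < 552.
From triangle WVX: 31 < VX < 367.
Intersection: 114 < VX < 367, so integers 115 through 366: 252 values.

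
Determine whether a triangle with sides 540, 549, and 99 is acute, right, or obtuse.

Compare the square of the longest side to the sum of squares of the other two: 99² + 540² = 301401 = 549².

right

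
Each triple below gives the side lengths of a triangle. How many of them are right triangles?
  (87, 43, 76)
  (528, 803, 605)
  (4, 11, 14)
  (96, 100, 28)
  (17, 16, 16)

(87,43,76): 43²+76² = 7625 > 7569 = 87² → acute
(528,803,605): 528²+605² = 644809 = 803² → right
(4,11,14): 4²+11² = 137 < 196 = 14² → obtuse
(96,100,28): 28²+96² = 10000 = 100² → right
(17,16,16): 16²+16² = 512 > 289 = 17² → acute
2 of the 5 are right.

2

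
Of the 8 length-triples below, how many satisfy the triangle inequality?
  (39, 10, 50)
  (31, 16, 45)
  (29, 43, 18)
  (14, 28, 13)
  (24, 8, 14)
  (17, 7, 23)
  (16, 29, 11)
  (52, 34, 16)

(10,39,50): 10+39 ≤ 50 → not valid
(16,31,45): 16+31 > 45 → valid
(18,29,43): 18+29 > 43 → valid
(13,14,28): 13+14 ≤ 28 → not valid
(8,14,24): 8+14 ≤ 24 → not valid
(7,17,23): 7+17 > 23 → valid
(11,16,29): 11+16 ≤ 29 → not valid
(16,34,52): 16+34 ≤ 52 → not valid
3 of the 8 triples form a triangle.

3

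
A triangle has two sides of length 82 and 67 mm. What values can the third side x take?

By the triangle inequality, x must be less than 82 + 67 = 149 and greater than |82 − 67| = 15.

15 < x < 149 (mm)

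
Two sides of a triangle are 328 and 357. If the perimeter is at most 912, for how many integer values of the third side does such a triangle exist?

Triangle inequality: 29 < x < 685. Perimeter ≤ 912 gives x ≤ 912 − 328 − 357 = 227.
So 29 < x ≤ 227; integers 30 through 227: 198 values.

198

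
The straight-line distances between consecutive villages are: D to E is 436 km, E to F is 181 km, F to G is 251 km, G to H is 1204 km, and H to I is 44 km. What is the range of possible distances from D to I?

The maximum is all hops collinear in one direction: 436 + 181 + 251 + 1204 + 44 = 2116.
The longest hop is 1204; the others sum to 912. Folding the others back against it leaves at least 1204 − 912 = 292.

292 ≤ DI ≤ 2116 km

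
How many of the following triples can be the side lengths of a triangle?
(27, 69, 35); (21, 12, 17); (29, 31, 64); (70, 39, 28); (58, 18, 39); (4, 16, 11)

1

(27,35,69): 27+35 ≤ 69 → not valid
(12,17,21): 12+17 > 21 → valid
(29,31,64): 29+31 ≤ 64 → not valid
(28,39,70): 28+39 ≤ 70 → not valid
(18,39,58): 18+39 ≤ 58 → not valid
(4,11,16): 4+11 ≤ 16 → not valid
1 of the 6 triples forms a triangle.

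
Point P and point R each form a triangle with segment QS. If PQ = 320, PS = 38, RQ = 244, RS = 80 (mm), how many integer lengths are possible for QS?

41

From triangle PQS: 282 < QS < 358.
From triangle RQS: 164 < QS < 324.
Intersection: 282 < QS < 324, so integers 283 through 323: 41 values.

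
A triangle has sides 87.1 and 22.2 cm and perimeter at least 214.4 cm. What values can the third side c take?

105.1 ≤ c < 109.3 cm

Triangle inequality alone gives 64.9 < c < 109.3.
The perimeter condition gives c ≥ 214.4 − 87.1 − 22.2 = 105.1.
Intersecting the two: 105.1 ≤ c < 109.3.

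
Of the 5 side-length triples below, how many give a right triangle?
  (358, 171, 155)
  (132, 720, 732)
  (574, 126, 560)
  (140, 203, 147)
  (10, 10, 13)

3

(358,171,155): 155+171 ≤ 358, not a triangle
(132,720,732): 132²+720² = 535824 = 732² → right
(574,126,560): 126²+560² = 329476 = 574² → right
(140,203,147): 140²+147² = 41209 = 203² → right
(10,10,13): 10²+10² = 200 > 169 = 13² → acute
3 of the 5 are right.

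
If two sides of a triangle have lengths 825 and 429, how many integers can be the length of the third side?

857

The third side lies in the open interval (396, 1254).
Integers from 397 to 1253 inclusive: 1253 − 397 + 1 = 857.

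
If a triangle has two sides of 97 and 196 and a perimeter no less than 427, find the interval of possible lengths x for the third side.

Triangle inequality alone gives 99 < x < 293.
The perimeter condition gives x ≥ 427 − 97 − 196 = 134.
Intersecting the two: 134 ≤ x < 293.

134 ≤ x < 293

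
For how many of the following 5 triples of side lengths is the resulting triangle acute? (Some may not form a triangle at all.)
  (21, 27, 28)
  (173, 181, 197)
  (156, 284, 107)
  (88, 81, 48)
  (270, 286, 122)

4

(21,27,28): 21²+27² = 1170 > 784 = 28² → acute
(173,181,197): 173²+181² = 62690 > 38809 = 197² → acute
(156,284,107): 107+156 ≤ 284, not a triangle
(88,81,48): 48²+81² = 8865 > 7744 = 88² → acute
(270,286,122): 122²+270² = 87784 > 81796 = 286² → acute
4 of the 5 are acute.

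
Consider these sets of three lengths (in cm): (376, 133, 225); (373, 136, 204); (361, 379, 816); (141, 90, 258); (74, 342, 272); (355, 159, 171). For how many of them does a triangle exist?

1

(133,225,376): 133+225 ≤ 376 → not valid
(136,204,373): 136+204 ≤ 373 → not valid
(361,379,816): 361+379 ≤ 816 → not valid
(90,141,258): 90+141 ≤ 258 → not valid
(74,272,342): 74+272 > 342 → valid
(159,171,355): 159+171 ≤ 355 → not valid
1 of the 6 triples forms a triangle.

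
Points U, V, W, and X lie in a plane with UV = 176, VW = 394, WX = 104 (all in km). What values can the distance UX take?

114 ≤ UX ≤ 674 km

The maximum is all hops collinear in one direction: 176 + 394 + 104 = 674.
The longest hop is 394; the others sum to 280. Folding the others back against it leaves at least 394 − 280 = 114.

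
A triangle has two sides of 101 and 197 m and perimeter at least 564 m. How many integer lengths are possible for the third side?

Triangle inequality: 96 < x < 298. Perimeter ≥ 564 gives x ≥ 564 − 101 − 197 = 266.
So 266 ≤ x < 298; integers 266 through 297: 32 values.

32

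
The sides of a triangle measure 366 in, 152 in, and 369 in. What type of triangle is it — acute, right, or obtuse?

Compare the square of the longest side to the sum of squares of the other two: 152² + 366² = 157060 > 136161 = 369².

acute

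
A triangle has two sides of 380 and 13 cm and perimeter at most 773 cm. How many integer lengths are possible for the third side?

13

Triangle inequality: 367 < x < 393. Perimeter ≤ 773 gives x ≤ 773 − 380 − 13 = 380.
So 367 < x ≤ 380; integers 368 through 380: 13 values.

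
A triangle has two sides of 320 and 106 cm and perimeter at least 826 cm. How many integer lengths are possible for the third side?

Triangle inequality: 214 < x < 426. Perimeter ≥ 826 gives x ≥ 826 − 320 − 106 = 400.
So 400 ≤ x < 426; integers 400 through 425: 26 values.

26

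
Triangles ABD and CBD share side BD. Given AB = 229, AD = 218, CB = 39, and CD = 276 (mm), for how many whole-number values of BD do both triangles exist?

77

From triangle ABD: 11 < BD < 447.
From triangle CBD: 237 < BD < 315.
Intersection: 237 < BD < 315, so integers 238 through 314: 77 values.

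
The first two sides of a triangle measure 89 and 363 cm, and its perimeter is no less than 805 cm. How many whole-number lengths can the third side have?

Triangle inequality: 274 < x < 452. Perimeter ≥ 805 gives x ≥ 805 − 89 − 363 = 353.
So 353 ≤ x < 452; integers 353 through 451: 99 values.

99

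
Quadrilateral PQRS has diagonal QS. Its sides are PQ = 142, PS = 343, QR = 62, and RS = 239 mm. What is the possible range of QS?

201 < QS < 301

From triangle PQS: |142 − 343| < QS < 142 + 343, i.e. 201 < QS < 485.
From triangle RQS: 177 < QS < 301.
Both must hold, so QS lies in the intersection.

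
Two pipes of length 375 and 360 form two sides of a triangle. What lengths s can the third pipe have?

15 < s < 735

By the triangle inequality, s must be less than 375 + 360 = 735 and greater than |375 − 360| = 15.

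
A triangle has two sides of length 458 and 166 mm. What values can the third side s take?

292 < s < 624 (mm)

By the triangle inequality, s must be less than 458 + 166 = 624 and greater than |458 − 166| = 292.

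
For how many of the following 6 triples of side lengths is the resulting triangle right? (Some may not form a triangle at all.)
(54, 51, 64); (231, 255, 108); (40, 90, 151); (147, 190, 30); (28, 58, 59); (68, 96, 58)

1

(54,51,64): 51²+54² = 5517 > 4096 = 64² → acute
(231,255,108): 108²+231² = 65025 = 255² → right
(40,90,151): 40+90 ≤ 151, not a triangle
(147,190,30): 30+147 ≤ 190, not a triangle
(28,58,59): 28²+58² = 4148 > 3481 = 59² → acute
(68,96,58): 58²+68² = 7988 < 9216 = 96² → obtuse
1 of the 6 is right.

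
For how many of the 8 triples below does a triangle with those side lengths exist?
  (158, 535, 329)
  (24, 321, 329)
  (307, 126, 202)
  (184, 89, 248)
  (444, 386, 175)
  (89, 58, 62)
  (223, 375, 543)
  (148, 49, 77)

(158,329,535): 158+329 ≤ 535 → not valid
(24,321,329): 24+321 > 329 → valid
(126,202,307): 126+202 > 307 → valid
(89,184,248): 89+184 > 248 → valid
(175,386,444): 175+386 > 444 → valid
(58,62,89): 58+62 > 89 → valid
(223,375,543): 223+375 > 543 → valid
(49,77,148): 49+77 ≤ 148 → not valid
6 of the 8 triples form a triangle.

6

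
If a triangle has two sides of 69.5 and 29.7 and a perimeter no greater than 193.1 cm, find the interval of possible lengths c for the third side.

39.8 < c ≤ 93.9

Triangle inequality alone gives 39.8 < c < 99.2.
The perimeter condition gives c ≤ 193.1 − 69.5 − 29.7 = 93.9.
Intersecting the two: 39.8 < c ≤ 93.9.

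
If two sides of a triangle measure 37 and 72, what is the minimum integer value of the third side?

The third side must be strictly greater than |37 − 72| = 35.
The smallest integer above 35 is 36.

36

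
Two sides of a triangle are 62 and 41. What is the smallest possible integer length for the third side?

22

The third side must be strictly greater than |62 − 41| = 21.
The smallest integer above 21 is 22.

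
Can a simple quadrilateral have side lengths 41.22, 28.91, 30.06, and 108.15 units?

For a quadrilateral, each side must be shorter than the sum of the others.
Here the longest side is 108.15, but the remaining 3 sides sum to only 100.19.

No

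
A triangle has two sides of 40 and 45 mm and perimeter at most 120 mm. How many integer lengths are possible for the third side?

30

Triangle inequality: 5 < x < 85. Perimeter ≤ 120 gives x ≤ 120 − 40 − 45 = 35.
So 5 < x ≤ 35; integers 6 through 35: 30 values.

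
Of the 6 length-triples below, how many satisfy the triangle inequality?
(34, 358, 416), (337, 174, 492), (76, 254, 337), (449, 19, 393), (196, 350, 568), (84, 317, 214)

(34,358,416): 34+358 ≤ 416 → not valid
(174,337,492): 174+337 > 492 → valid
(76,254,337): 76+254 ≤ 337 → not valid
(19,393,449): 19+393 ≤ 449 → not valid
(196,350,568): 196+350 ≤ 568 → not valid
(84,214,317): 84+214 ≤ 317 → not valid
1 of the 6 triples forms a triangle.

1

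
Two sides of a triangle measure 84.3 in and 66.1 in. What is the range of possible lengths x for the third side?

18.2 < x < 150.4

By the triangle inequality, x must be less than 84.3 + 66.1 = 150.4 and greater than |84.3 − 66.1| = 18.2.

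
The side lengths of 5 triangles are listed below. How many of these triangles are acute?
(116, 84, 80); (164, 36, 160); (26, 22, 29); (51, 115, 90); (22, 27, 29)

2

(116,84,80): 80²+84² = 13456 = 116² → right
(164,36,160): 36²+160² = 26896 = 164² → right
(26,22,29): 22²+26² = 1160 > 841 = 29² → acute
(51,115,90): 51²+90² = 10701 < 13225 = 115² → obtuse
(22,27,29): 22²+27² = 1213 > 841 = 29² → acute
2 of the 5 are acute.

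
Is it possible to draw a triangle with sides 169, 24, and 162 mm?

Yes

The longest side is 169, and the other two sum to 186.
Since 186 > 169, the triangle inequality holds.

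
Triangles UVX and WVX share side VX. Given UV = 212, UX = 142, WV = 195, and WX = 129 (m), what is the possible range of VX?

70 < VX < 324

From triangle UVX: |212 − 142| < VX < 212 + 142, i.e. 70 < VX < 354.
From triangle WVX: 66 < VX < 324.
Both must hold, so VX lies in the intersection.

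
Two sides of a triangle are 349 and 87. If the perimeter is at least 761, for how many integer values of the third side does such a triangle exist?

Triangle inequality: 262 < x < 436. Perimeter ≥ 761 gives x ≥ 761 − 349 − 87 = 325.
So 325 ≤ x < 436; integers 325 through 435: 111 values.

111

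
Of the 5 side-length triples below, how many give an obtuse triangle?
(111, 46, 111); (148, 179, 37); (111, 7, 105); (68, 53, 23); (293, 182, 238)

3

(111,46,111): 46²+111² = 14437 > 12321 = 111² → acute
(148,179,37): 37²+148² = 23273 < 32041 = 179² → obtuse
(111,7,105): 7²+105² = 11074 < 12321 = 111² → obtuse
(68,53,23): 23²+53² = 3338 < 4624 = 68² → obtuse
(293,182,238): 182²+238² = 89768 > 85849 = 293² → acute
3 of the 5 are obtuse.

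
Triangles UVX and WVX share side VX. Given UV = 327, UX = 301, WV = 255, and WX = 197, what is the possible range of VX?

From triangle UVX: |327 − 301| < VX < 327 + 301, i.e. 26 < VX < 628.
From triangle WVX: 58 < VX < 452.
Both must hold, so VX lies in the intersection.

58 < VX < 452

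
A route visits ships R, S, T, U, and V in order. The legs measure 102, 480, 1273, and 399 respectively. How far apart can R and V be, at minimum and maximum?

The maximum is all hops collinear in one direction: 102 + 480 + 1273 + 399 = 2254.
The longest hop is 1273; the others sum to 981. Folding the others back against it leaves at least 1273 − 981 = 292.

292 ≤ RV ≤ 2254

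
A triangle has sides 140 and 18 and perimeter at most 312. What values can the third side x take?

Triangle inequality alone gives 122 < x < 158.
The perimeter condition gives x ≤ 312 − 140 − 18 = 154.
Intersecting the two: 122 < x ≤ 154.

122 < x ≤ 154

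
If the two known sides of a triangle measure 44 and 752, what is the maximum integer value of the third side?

The third side must be strictly less than 44 + 752 = 796.
The largest integer below 796 is 795.

795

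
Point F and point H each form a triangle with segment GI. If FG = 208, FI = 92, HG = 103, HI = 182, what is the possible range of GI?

From triangle FGI: |208 − 92| < GI < 208 + 92, i.e. 116 < GI < 300.
From triangle HGI: 79 < GI < 285.
Both must hold, so GI lies in the intersection.

116 < GI < 285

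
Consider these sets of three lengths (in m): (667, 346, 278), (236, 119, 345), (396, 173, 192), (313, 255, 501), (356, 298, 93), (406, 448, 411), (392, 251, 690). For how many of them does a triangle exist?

(278,346,667): 278+346 ≤ 667 → not valid
(119,236,345): 119+236 > 345 → valid
(173,192,396): 173+192 ≤ 396 → not valid
(255,313,501): 255+313 > 501 → valid
(93,298,356): 93+298 > 356 → valid
(406,411,448): 406+411 > 448 → valid
(251,392,690): 251+392 ≤ 690 → not valid
4 of the 7 triples form a triangle.

4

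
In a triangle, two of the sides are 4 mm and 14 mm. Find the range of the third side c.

10 < c < 18

By the triangle inequality, c must be less than 4 + 14 = 18 and greater than |4 − 14| = 10.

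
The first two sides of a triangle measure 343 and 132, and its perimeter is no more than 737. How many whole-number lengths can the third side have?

51

Triangle inequality: 211 < x < 475. Perimeter ≤ 737 gives x ≤ 737 − 343 − 132 = 262.
So 211 < x ≤ 262; integers 212 through 262: 51 values.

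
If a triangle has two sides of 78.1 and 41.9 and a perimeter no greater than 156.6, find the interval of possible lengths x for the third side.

36.2 < x ≤ 36.6

Triangle inequality alone gives 36.2 < x < 120.0.
The perimeter condition gives x ≤ 156.6 − 78.1 − 41.9 = 36.6.
Intersecting the two: 36.2 < x ≤ 36.6.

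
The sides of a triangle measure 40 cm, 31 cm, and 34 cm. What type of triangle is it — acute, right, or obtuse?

Compare the square of the longest side to the sum of squares of the other two: 31² + 34² = 2117 > 1600 = 40².

acute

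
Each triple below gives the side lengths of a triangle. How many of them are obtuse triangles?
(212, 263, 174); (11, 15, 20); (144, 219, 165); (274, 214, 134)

(212,263,174): 174²+212² = 75220 > 69169 = 263² → acute
(11,15,20): 11²+15² = 346 < 400 = 20² → obtuse
(144,219,165): 144²+165² = 47961 = 219² → right
(274,214,134): 134²+214² = 63752 < 75076 = 274² → obtuse
2 of the 4 are obtuse.

2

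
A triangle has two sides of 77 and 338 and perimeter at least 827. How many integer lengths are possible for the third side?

3

Triangle inequality: 261 < x < 415. Perimeter ≥ 827 gives x ≥ 827 − 77 − 338 = 412.
So 412 ≤ x < 415; integers 412 through 414: 3 values.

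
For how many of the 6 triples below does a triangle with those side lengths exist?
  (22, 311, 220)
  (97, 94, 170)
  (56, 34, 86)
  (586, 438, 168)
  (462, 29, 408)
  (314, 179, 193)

(22,220,311): 22+220 ≤ 311 → not valid
(94,97,170): 94+97 > 170 → valid
(34,56,86): 34+56 > 86 → valid
(168,438,586): 168+438 > 586 → valid
(29,408,462): 29+408 ≤ 462 → not valid
(179,193,314): 179+193 > 314 → valid
4 of the 6 triples form a triangle.

4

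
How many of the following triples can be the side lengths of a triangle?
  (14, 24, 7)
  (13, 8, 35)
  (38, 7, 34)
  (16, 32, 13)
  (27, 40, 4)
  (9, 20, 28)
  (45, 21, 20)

2

(7,14,24): 7+14 ≤ 24 → not valid
(8,13,35): 8+13 ≤ 35 → not valid
(7,34,38): 7+34 > 38 → valid
(13,16,32): 13+16 ≤ 32 → not valid
(4,27,40): 4+27 ≤ 40 → not valid
(9,20,28): 9+20 > 28 → valid
(20,21,45): 20+21 ≤ 45 → not valid
2 of the 7 triples form a triangle.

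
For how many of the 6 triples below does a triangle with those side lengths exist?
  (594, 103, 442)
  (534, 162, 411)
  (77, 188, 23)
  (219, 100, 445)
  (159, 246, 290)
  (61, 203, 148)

(103,442,594): 103+442 ≤ 594 → not valid
(162,411,534): 162+411 > 534 → valid
(23,77,188): 23+77 ≤ 188 → not valid
(100,219,445): 100+219 ≤ 445 → not valid
(159,246,290): 159+246 > 290 → valid
(61,148,203): 61+148 > 203 → valid
3 of the 6 triples form a triangle.

3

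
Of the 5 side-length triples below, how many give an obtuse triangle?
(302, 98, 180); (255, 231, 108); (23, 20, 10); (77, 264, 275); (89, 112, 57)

2

(302,98,180): 98+180 ≤ 302, not a triangle
(255,231,108): 108²+231² = 65025 = 255² → right
(23,20,10): 10²+20² = 500 < 529 = 23² → obtuse
(77,264,275): 77²+264² = 75625 = 275² → right
(89,112,57): 57²+89² = 11170 < 12544 = 112² → obtuse
2 of the 5 are obtuse.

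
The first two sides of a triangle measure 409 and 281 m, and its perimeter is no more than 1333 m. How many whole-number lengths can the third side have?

Triangle inequality: 128 < x < 690. Perimeter ≤ 1333 gives x ≤ 1333 − 409 − 281 = 643.
So 128 < x ≤ 643; integers 129 through 643: 515 values.

515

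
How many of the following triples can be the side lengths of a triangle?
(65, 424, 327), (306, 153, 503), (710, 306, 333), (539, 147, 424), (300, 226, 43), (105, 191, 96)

(65,327,424): 65+327 ≤ 424 → not valid
(153,306,503): 153+306 ≤ 503 → not valid
(306,333,710): 306+333 ≤ 710 → not valid
(147,424,539): 147+424 > 539 → valid
(43,226,300): 43+226 ≤ 300 → not valid
(96,105,191): 96+105 > 191 → valid
2 of the 6 triples form a triangle.

2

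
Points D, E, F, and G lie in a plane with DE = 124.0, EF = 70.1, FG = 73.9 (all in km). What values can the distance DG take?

The maximum is all hops collinear in one direction: 124.0 + 70.1 + 73.9 = 268.0.
The longest hop is 124.0; the others sum to 144.0. Since 124.0 ≤ 144.0, the path can fold back on itself completely, so the minimum distance is 0.

0 ≤ DG ≤ 268.0 km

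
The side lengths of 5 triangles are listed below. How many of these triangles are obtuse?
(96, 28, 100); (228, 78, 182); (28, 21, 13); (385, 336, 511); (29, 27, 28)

(96,28,100): 28²+96² = 10000 = 100² → right
(228,78,182): 78²+182² = 39208 < 51984 = 228² → obtuse
(28,21,13): 13²+21² = 610 < 784 = 28² → obtuse
(385,336,511): 336²+385² = 261121 = 511² → right
(29,27,28): 27²+28² = 1513 > 841 = 29² → acute
2 of the 5 are obtuse.

2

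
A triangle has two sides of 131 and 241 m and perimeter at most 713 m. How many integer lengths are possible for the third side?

Triangle inequality: 110 < x < 372. Perimeter ≤ 713 gives x ≤ 713 − 131 − 241 = 341.
So 110 < x ≤ 341; integers 111 through 341: 231 values.

231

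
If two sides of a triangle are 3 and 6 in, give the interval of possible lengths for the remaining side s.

3 < s < 9 (in)

By the triangle inequality, s must be less than 3 + 6 = 9 and greater than |3 − 6| = 3.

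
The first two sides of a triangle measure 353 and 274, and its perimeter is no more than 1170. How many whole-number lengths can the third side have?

464

Triangle inequality: 79 < x < 627. Perimeter ≤ 1170 gives x ≤ 1170 − 353 − 274 = 543.
So 79 < x ≤ 543; integers 80 through 543: 464 values.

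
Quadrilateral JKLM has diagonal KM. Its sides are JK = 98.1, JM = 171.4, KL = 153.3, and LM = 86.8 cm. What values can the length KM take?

From triangle JKM: |98.1 − 171.4| < KM < 98.1 + 171.4, i.e. 73.3 < KM < 269.5.
From triangle LKM: 66.5 < KM < 240.1.
Both must hold, so KM lies in the intersection.

73.3 < KM < 240.1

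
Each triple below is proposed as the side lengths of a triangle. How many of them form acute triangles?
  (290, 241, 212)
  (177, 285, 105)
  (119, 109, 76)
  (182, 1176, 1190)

(290,241,212): 212²+241² = 103025 > 84100 = 290² → acute
(177,285,105): 105+177 ≤ 285, not a triangle
(119,109,76): 76²+109² = 17657 > 14161 = 119² → acute
(182,1176,1190): 182²+1176² = 1416100 = 1190² → right
2 of the 4 are acute.

2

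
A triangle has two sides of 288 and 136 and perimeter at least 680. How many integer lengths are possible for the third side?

Triangle inequality: 152 < x < 424. Perimeter ≥ 680 gives x ≥ 680 − 288 − 136 = 256.
So 256 ≤ x < 424; integers 256 through 423: 168 values.

168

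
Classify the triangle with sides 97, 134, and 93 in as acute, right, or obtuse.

Compare the square of the longest side to the sum of squares of the other two: 93² + 97² = 18058 > 17956 = 134².

acute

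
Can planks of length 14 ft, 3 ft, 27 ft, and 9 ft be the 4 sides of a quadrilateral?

For a quadrilateral, each side must be shorter than the sum of the others.
Here the longest side is 27, but the remaining 3 sides sum to only 26.

No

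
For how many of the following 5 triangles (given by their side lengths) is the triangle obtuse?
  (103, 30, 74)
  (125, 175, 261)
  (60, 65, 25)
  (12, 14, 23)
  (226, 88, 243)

4

(103,30,74): 30²+74² = 6376 < 10609 = 103² → obtuse
(125,175,261): 125²+175² = 46250 < 68121 = 261² → obtuse
(60,65,25): 25²+60² = 4225 = 65² → right
(12,14,23): 12²+14² = 340 < 529 = 23² → obtuse
(226,88,243): 88²+226² = 58820 < 59049 = 243² → obtuse
4 of the 5 are obtuse.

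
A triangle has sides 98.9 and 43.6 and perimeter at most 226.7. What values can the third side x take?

Triangle inequality alone gives 55.3 < x < 142.5.
The perimeter condition gives x ≤ 226.7 − 98.9 − 43.6 = 84.2.
Intersecting the two: 55.3 < x ≤ 84.2.

55.3 < x ≤ 84.2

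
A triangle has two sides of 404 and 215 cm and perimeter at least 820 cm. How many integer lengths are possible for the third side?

Triangle inequality: 189 < x < 619. Perimeter ≥ 820 gives x ≥ 820 − 404 − 215 = 201.
So 201 ≤ x < 619; integers 201 through 618: 418 values.

418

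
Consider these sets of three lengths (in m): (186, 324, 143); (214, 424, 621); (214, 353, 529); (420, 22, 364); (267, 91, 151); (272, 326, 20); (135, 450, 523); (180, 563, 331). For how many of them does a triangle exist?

(143,186,324): 143+186 > 324 → valid
(214,424,621): 214+424 > 621 → valid
(214,353,529): 214+353 > 529 → valid
(22,364,420): 22+364 ≤ 420 → not valid
(91,151,267): 91+151 ≤ 267 → not valid
(20,272,326): 20+272 ≤ 326 → not valid
(135,450,523): 135+450 > 523 → valid
(180,331,563): 180+331 ≤ 563 → not valid
4 of the 8 triples form a triangle.

4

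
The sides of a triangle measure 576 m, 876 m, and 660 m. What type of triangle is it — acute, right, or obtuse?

Compare the square of the longest side to the sum of squares of the other two: 576² + 660² = 767376 = 876².

right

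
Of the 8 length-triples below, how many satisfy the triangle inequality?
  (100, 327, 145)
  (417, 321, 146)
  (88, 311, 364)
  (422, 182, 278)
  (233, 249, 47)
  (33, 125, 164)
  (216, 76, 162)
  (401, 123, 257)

(100,145,327): 100+145 ≤ 327 → not valid
(146,321,417): 146+321 > 417 → valid
(88,311,364): 88+311 > 364 → valid
(182,278,422): 182+278 > 422 → valid
(47,233,249): 47+233 > 249 → valid
(33,125,164): 33+125 ≤ 164 → not valid
(76,162,216): 76+162 > 216 → valid
(123,257,401): 123+257 ≤ 401 → not valid
5 of the 8 triples form a triangle.

5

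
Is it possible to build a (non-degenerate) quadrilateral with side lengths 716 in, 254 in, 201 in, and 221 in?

No

For a quadrilateral, each side must be shorter than the sum of the others.
Here the longest side is 716, but the remaining 3 sides sum to only 676.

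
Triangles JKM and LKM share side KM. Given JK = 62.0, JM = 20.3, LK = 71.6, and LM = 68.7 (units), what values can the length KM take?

41.7 < KM < 82.3

From triangle JKM: |62.0 − 20.3| < KM < 62.0 + 20.3, i.e. 41.7 < KM < 82.3.
From triangle LKM: 2.9 < KM < 140.3.
Both must hold, so KM lies in the intersection.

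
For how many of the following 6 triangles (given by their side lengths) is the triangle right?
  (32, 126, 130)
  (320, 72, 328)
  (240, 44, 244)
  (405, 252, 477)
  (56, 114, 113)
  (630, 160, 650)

(32,126,130): 32²+126² = 16900 = 130² → right
(320,72,328): 72²+320² = 107584 = 328² → right
(240,44,244): 44²+240² = 59536 = 244² → right
(405,252,477): 252²+405² = 227529 = 477² → right
(56,114,113): 56²+113² = 15905 > 12996 = 114² → acute
(630,160,650): 160²+630² = 422500 = 650² → right
5 of the 6 are right.

5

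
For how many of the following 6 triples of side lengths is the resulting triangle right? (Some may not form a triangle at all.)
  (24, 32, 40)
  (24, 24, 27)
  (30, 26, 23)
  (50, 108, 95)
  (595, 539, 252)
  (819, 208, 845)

3

(24,32,40): 24²+32² = 1600 = 40² → right
(24,24,27): 24²+24² = 1152 > 729 = 27² → acute
(30,26,23): 23²+26² = 1205 > 900 = 30² → acute
(50,108,95): 50²+95² = 11525 < 11664 = 108² → obtuse
(595,539,252): 252²+539² = 354025 = 595² → right
(819,208,845): 208²+819² = 714025 = 845² → right
3 of the 6 are right.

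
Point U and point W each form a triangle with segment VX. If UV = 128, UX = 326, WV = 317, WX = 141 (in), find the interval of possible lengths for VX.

From triangle UVX: |128 − 326| < VX < 128 + 326, i.e. 198 < VX < 454.
From triangle WVX: 176 < VX < 458.
Both must hold, so VX lies in the intersection.

198 < VX < 454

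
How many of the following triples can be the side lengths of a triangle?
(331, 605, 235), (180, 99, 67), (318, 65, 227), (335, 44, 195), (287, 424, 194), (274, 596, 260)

(235,331,605): 235+331 ≤ 605 → not valid
(67,99,180): 67+99 ≤ 180 → not valid
(65,227,318): 65+227 ≤ 318 → not valid
(44,195,335): 44+195 ≤ 335 → not valid
(194,287,424): 194+287 > 424 → valid
(260,274,596): 260+274 ≤ 596 → not valid
1 of the 6 triples forms a triangle.

1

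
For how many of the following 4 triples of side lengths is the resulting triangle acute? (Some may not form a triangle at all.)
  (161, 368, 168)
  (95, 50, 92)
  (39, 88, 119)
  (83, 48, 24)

1

(161,368,168): 161+168 ≤ 368, not a triangle
(95,50,92): 50²+92² = 10964 > 9025 = 95² → acute
(39,88,119): 39²+88² = 9265 < 14161 = 119² → obtuse
(83,48,24): 24+48 ≤ 83, not a triangle
1 of the 4 is acute.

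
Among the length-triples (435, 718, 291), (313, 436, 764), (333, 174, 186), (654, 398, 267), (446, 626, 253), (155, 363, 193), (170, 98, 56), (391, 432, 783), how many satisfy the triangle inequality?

(291,435,718): 291+435 > 718 → valid
(313,436,764): 313+436 ≤ 764 → not valid
(174,186,333): 174+186 > 333 → valid
(267,398,654): 267+398 > 654 → valid
(253,446,626): 253+446 > 626 → valid
(155,193,363): 155+193 ≤ 363 → not valid
(56,98,170): 56+98 ≤ 170 → not valid
(391,432,783): 391+432 > 783 → valid
5 of the 8 triples form a triangle.

5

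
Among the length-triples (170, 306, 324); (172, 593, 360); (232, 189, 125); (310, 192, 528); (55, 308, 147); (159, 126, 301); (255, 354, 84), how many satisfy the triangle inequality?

(170,306,324): 170+306 > 324 → valid
(172,360,593): 172+360 ≤ 593 → not valid
(125,189,232): 125+189 > 232 → valid
(192,310,528): 192+310 ≤ 528 → not valid
(55,147,308): 55+147 ≤ 308 → not valid
(126,159,301): 126+159 ≤ 301 → not valid
(84,255,354): 84+255 ≤ 354 → not valid
2 of the 7 triples form a triangle.

2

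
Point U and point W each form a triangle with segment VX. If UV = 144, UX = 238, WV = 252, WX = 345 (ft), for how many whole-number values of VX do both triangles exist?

From triangle UVX: 94 < VX < 382.
From triangle WVX: 93 < VX < 597.
Intersection: 94 < VX < 382, so integers 95 through 381: 287 values.

287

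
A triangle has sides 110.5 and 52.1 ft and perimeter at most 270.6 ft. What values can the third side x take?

Triangle inequality alone gives 58.4 < x < 162.6.
The perimeter condition gives x ≤ 270.6 − 110.5 − 52.1 = 108.0.
Intersecting the two: 58.4 < x ≤ 108.0.

58.4 < x ≤ 108.0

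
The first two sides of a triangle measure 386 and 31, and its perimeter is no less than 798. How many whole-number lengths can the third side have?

36

Triangle inequality: 355 < x < 417. Perimeter ≥ 798 gives x ≥ 798 − 386 − 31 = 381.
So 381 ≤ x < 417; integers 381 through 416: 36 values.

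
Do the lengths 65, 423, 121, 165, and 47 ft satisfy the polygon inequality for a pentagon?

No

For a pentagon, each side must be shorter than the sum of the others.
Here the longest side is 423, but the remaining 4 sides sum to only 398.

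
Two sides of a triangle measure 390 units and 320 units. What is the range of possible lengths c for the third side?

By the triangle inequality, c must be less than 390 + 320 = 710 and greater than |390 − 320| = 70.

70 < c < 710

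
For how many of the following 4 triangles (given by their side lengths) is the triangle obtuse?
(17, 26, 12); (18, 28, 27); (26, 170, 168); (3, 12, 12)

(17,26,12): 12²+17² = 433 < 676 = 26² → obtuse
(18,28,27): 18²+27² = 1053 > 784 = 28² → acute
(26,170,168): 26²+168² = 28900 = 170² → right
(3,12,12): 3²+12² = 153 > 144 = 12² → acute
1 of the 4 is obtuse.

1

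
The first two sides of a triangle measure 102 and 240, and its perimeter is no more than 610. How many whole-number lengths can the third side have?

Triangle inequality: 138 < x < 342. Perimeter ≤ 610 gives x ≤ 610 − 102 − 240 = 268.
So 138 < x ≤ 268; integers 139 through 268: 130 values.

130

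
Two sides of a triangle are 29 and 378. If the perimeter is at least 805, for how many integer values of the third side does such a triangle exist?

9

Triangle inequality: 349 < x < 407. Perimeter ≥ 805 gives x ≥ 805 − 29 − 378 = 398.
So 398 ≤ x < 407; integers 398 through 406: 9 values.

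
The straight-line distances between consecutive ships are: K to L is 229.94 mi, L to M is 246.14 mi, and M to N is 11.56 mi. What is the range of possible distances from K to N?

The maximum is all hops collinear in one direction: 229.94 + 246.14 + 11.56 = 487.64.
The longest hop is 246.14; the others sum to 241.50. Folding the others back against it leaves at least 246.14 − 241.50 = 4.64.

4.64 ≤ KN ≤ 487.64 mi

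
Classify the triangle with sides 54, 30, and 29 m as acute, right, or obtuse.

obtuse

Compare the square of the longest side to the sum of squares of the other two: 29² + 30² = 1741 < 2916 = 54².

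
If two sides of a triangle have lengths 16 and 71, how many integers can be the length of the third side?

31

The third side lies in the open interval (55, 87).
Integers from 56 to 86 inclusive: 86 − 56 + 1 = 31.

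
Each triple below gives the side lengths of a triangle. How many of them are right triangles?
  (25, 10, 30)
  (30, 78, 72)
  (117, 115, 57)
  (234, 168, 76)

(25,10,30): 10²+25² = 725 < 900 = 30² → obtuse
(30,78,72): 30²+72² = 6084 = 78² → right
(117,115,57): 57²+115² = 16474 > 13689 = 117² → acute
(234,168,76): 76²+168² = 34000 < 54756 = 234² → obtuse
1 of the 4 is right.

1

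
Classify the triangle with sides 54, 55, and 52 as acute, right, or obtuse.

acute

Compare the square of the longest side to the sum of squares of the other two: 52² + 54² = 5620 > 3025 = 55².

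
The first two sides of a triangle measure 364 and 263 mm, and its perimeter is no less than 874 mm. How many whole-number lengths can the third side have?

380

Triangle inequality: 101 < x < 627. Perimeter ≥ 874 gives x ≥ 874 − 364 − 263 = 247.
So 247 ≤ x < 627; integers 247 through 626: 380 values.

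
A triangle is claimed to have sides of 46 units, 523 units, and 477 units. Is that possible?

The two shorter sides sum to 523, exactly equal to the longest side 523.
That gives only a degenerate (flat) triangle — the inequality must be strict.

No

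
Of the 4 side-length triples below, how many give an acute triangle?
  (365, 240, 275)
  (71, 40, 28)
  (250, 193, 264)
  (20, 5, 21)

(365,240,275): 240²+275² = 133225 = 365² → right
(71,40,28): 28+40 ≤ 71, not a triangle
(250,193,264): 193²+250² = 99749 > 69696 = 264² → acute
(20,5,21): 5²+20² = 425 < 441 = 21² → obtuse
1 of the 4 is acute.

1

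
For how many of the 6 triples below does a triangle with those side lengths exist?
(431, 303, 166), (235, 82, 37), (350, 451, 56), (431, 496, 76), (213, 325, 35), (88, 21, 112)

(166,303,431): 166+303 > 431 → valid
(37,82,235): 37+82 ≤ 235 → not valid
(56,350,451): 56+350 ≤ 451 → not valid
(76,431,496): 76+431 > 496 → valid
(35,213,325): 35+213 ≤ 325 → not valid
(21,88,112): 21+88 ≤ 112 → not valid
2 of the 6 triples form a triangle.

2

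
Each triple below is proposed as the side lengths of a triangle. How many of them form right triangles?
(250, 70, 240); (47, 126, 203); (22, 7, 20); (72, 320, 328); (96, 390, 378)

3

(250,70,240): 70²+240² = 62500 = 250² → right
(47,126,203): 47+126 ≤ 203, not a triangle
(22,7,20): 7²+20² = 449 < 484 = 22² → obtuse
(72,320,328): 72²+320² = 107584 = 328² → right
(96,390,378): 96²+378² = 152100 = 390² → right
3 of the 5 are right.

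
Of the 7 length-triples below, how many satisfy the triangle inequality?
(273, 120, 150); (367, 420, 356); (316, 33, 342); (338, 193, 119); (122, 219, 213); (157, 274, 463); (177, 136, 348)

3

(120,150,273): 120+150 ≤ 273 → not valid
(356,367,420): 356+367 > 420 → valid
(33,316,342): 33+316 > 342 → valid
(119,193,338): 119+193 ≤ 338 → not valid
(122,213,219): 122+213 > 219 → valid
(157,274,463): 157+274 ≤ 463 → not valid
(136,177,348): 136+177 ≤ 348 → not valid
3 of the 7 triples form a triangle.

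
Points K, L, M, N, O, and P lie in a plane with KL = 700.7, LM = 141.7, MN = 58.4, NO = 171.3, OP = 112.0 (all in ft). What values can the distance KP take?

217.3 ≤ KP ≤ 1184.1 ft

The maximum is all hops collinear in one direction: 700.7 + 141.7 + 58.4 + 171.3 + 112.0 = 1184.1.
The longest hop is 700.7; the others sum to 483.4. Folding the others back against it leaves at least 700.7 − 483.4 = 217.3.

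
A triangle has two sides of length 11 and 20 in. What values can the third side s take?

9 < s < 31

By the triangle inequality, s must be less than 11 + 20 = 31 and greater than |11 − 20| = 9.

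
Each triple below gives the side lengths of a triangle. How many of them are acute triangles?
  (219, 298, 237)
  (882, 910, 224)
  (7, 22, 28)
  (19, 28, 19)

(219,298,237): 219²+237² = 104130 > 88804 = 298² → acute
(882,910,224): 224²+882² = 828100 = 910² → right
(7,22,28): 7²+22² = 533 < 784 = 28² → obtuse
(19,28,19): 19²+19² = 722 < 784 = 28² → obtuse
1 of the 4 is acute.

1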